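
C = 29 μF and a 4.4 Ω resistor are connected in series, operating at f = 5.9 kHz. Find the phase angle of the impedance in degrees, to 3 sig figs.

-11.9°

ω = 2πf = 37070 rad/s
X_C = 1/(ωC) = 0.930 Ω
Z = 4.40 − j0.930 Ω
|Z| = √(4.40² + 0.930²) = 4.50 Ω
∠Z = arctan(-0.930/4.40) = -11.9°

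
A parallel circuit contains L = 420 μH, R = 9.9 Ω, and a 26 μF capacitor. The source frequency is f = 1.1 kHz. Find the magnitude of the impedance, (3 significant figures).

ω = 2πf = 6912 rad/s
X_L = ωL = 2.90 Ω
X_C = 1/(ωC) = 5.56 Ω
Parallel: admittances add. Y = 1/R + 1/(jωL) + jωC
Y = (0.101 − j0.165) S
|Y| = 0.193 S → |Z| = 1/|Y| = 5.17 Ω, ∠Z = −∠Y = 58.5°

5.17 Ω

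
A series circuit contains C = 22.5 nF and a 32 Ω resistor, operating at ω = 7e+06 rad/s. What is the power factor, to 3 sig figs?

0.981

X_C = 1/(ωC) = 6.35 Ω
Z = 32.0 − j6.35 Ω
|Z| = √(32.0² + 6.35²) = 32.6 Ω
∠Z = arctan(-6.35/32.0) = -11.2°
cos φ = cos(-11.2°) = 0.981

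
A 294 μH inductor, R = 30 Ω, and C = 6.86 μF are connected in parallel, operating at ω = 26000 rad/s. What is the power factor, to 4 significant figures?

X_L = ωL = 7.644 Ω
X_C = 1/(ωC) = 5.607 Ω
Parallel: admittances add. Y = 1/R + 1/(jωL) + jωC
Y = (0.03333 + j0.04754) S
|Y| = 0.05806 S → |Z| = 1/|Y| = 17.22 Ω, ∠Z = −∠Y = -54.96°
cos φ = cos(-54.96°) = 0.5741

0.5741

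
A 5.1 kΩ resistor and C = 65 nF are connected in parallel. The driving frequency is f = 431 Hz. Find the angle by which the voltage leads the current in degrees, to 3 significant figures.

-41.9°

ω = 2πf = 2708 rad/s
X_C = 1/(ωC) = 5680 Ω
Parallel: admittances add. Y = 1/R + jωC
Y = (0.000196 + j0.000176) S
|Y| = 0.000263 S → |Z| = 1/|Y| = 3800 Ω, ∠Z = −∠Y = -41.9°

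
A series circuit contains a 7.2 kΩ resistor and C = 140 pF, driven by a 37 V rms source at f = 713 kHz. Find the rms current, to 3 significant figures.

ω = 2πf = 4.48e+06 rad/s
X_C = 1/(ωC) = 1590 Ω
Z = 7200 − j1590 Ω
|Z| = √(7200² + 1590²) = 7370 Ω
I = V/|Z| = 37/7370 = 5.02 mA

5.02 mA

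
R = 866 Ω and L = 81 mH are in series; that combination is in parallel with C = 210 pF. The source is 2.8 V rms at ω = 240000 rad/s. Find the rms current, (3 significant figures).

X_L = ωL = 19400 Ω
X_C = 1/(ωC) = 19800 Ω
Branch 1 (R+jX_L): Z₁ = 866 + j19400 Ω, |Z₁| = 19500 Ω
Branch 2 (−jX_C): Z₂ = −j19800 Ω
Parallel: Z = Z₁Z₂/(Z₁+Z₂), |Z| = 405000 Ω, ∠Z = 22.3°
I = V/|Z| = 2.8/405000 = 6.92 μA

6.92 μA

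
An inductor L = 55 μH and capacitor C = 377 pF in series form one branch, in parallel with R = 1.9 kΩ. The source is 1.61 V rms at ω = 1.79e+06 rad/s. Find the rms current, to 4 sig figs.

1.440 mA

X_L = ωL = 98.45 Ω
X_C = 1/(ωC) = 1482 Ω
Branch 1: Z₁ = R = 1900 Ω
Branch 2 (series LC): Z₂ = j(X_L − X_C) = −j1383 Ω
Parallel: Z = Z₁Z₂/(Z₁+Z₂), |Z| = 1118 Ω, ∠Z = -53.94°
I = V/|Z| = 1.61/1118 = 1.440 mA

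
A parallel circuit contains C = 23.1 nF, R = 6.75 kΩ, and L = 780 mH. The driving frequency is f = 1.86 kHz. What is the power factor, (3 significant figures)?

0.679

ω = 2πf = 11690 rad/s
X_L = ωL = 9120 Ω
X_C = 1/(ωC) = 3700 Ω
Parallel: admittances add. Y = 1/R + 1/(jωL) + jωC
Y = (0.000148 + j0.000160) S
|Y| = 0.000218 S → |Z| = 1/|Y| = 4580 Ω, ∠Z = −∠Y = -47.2°
cos φ = cos(-47.2°) = 0.679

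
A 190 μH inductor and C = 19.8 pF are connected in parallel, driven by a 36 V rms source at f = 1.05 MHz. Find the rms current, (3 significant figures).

ω = 2πf = 6.597e+06 rad/s
X_L = ωL = 1250 Ω
X_C = 1/(ωC) = 7660 Ω
Parallel: admittances add. Y = 1/(jωL) + jωC
Y = (0 − j0.000667) S
|Y| = 0.000667 S → |Z| = 1/|Y| = 1500 Ω, ∠Z = −∠Y = 90.0°
I = V/|Z| = 36/1500 = 24.0 mA

24.0 mA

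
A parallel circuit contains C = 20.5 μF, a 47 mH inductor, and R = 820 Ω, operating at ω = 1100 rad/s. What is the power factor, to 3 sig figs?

X_L = ωL = 51.7 Ω
X_C = 1/(ωC) = 44.3 Ω
Parallel: admittances add. Y = 1/R + 1/(jωL) + jωC
Y = (0.00122 + j0.00321) S
|Y| = 0.00343 S → |Z| = 1/|Y| = 291 Ω, ∠Z = −∠Y = -69.2°
cos φ = cos(-69.2°) = 0.355

0.355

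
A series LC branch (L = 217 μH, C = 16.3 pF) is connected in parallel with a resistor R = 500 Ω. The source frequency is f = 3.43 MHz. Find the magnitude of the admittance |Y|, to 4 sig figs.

ω = 2πf = 2.155e+07 rad/s
X_L = ωL = 4677 Ω
X_C = 1/(ωC) = 2847 Ω
Branch 1: Z₁ = R = 500.0 Ω
Branch 2 (series LC): Z₂ = j(X_L − X_C) = j1830 Ω
Parallel: Z = Z₁Z₂/(Z₁+Z₂), |Z| = 482.3 Ω, ∠Z = 15.28°
|Y| = 1/|Z| = 2.073 mS

2.073 mS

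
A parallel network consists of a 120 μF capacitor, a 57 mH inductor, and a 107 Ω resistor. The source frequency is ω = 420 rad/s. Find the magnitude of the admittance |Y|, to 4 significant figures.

12.72 mS

X_L = ωL = 23.94 Ω
X_C = 1/(ωC) = 19.84 Ω
Parallel: admittances add. Y = 1/R + 1/(jωL) + jωC
Y = (0.009346 + j0.008629) S
|Y| = 0.01272 S → |Z| = 1/|Y| = 78.62 Ω, ∠Z = −∠Y = -42.72°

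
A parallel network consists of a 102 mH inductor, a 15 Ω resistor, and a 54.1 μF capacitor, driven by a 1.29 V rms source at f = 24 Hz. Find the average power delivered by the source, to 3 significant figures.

ω = 2πf = 150.8 rad/s
X_L = ωL = 15.4 Ω
X_C = 1/(ωC) = 123 Ω
Parallel: admittances add. Y = 1/R + 1/(jωL) + jωC
Y = (0.0667 − j0.0569) S
|Y| = 0.0876 S → |Z| = 1/|Y| = 11.4 Ω, ∠Z = −∠Y = 40.5°
I = V/|Z| = 113 mA
P = VI cos φ = 1.29 × 0.113 × cos(40.5°) = 111 mW

111 mW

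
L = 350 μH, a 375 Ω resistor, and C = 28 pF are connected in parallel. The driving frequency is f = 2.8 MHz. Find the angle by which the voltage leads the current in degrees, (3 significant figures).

-7.06°

ω = 2πf = 1.759e+07 rad/s
X_L = ωL = 6160 Ω
X_C = 1/(ωC) = 2030 Ω
Parallel: admittances add. Y = 1/R + 1/(jωL) + jωC
Y = (0.00267 + j0.000330) S
|Y| = 0.00269 S → |Z| = 1/|Y| = 372 Ω, ∠Z = −∠Y = -7.06°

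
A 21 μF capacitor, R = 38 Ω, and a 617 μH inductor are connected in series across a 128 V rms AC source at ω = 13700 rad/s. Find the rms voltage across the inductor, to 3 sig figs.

X_L = ωL = 8.45 Ω
X_C = 1/(ωC) = 3.48 Ω
Net reactance X = X_L − X_C = 4.98 Ω
Z = 38.0 + j4.98 Ω
|Z| = √(38.0² + 4.98²) = 38.3 Ω
I = V/|Z| = 3.34 A
V_L = I·|Z_L| = 3.34 × 8.45 = 28.2 V

28.2 V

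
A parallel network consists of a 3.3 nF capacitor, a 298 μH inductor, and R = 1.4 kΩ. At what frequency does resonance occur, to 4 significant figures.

160.5 kHz

ω₀ = 1/√(LC) = 1/√(0.000298 × 3.3e-09) = 1.008e+06 rad/s
f₀ = ω₀/(2π) = 160.5 kHz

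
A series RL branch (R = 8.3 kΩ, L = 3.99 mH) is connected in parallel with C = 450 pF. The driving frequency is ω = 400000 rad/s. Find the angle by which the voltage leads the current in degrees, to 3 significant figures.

-53.6°

X_L = ωL = 1600 Ω
X_C = 1/(ωC) = 5560 Ω
Branch 1 (R+jX_L): Z₁ = 8300 + j1600 Ω, |Z₁| = 8450 Ω
Branch 2 (−jX_C): Z₂ = −j5560 Ω
Parallel: Z = Z₁Z₂/(Z₁+Z₂), |Z| = 5110 Ω, ∠Z = -53.6°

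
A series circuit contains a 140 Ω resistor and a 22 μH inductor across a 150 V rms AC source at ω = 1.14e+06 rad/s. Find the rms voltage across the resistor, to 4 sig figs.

147.6 V

X_L = ωL = 25.08 Ω
Z = 140.0 + j25.08 Ω
|Z| = √(140.0² + 25.08²) = 142.2 Ω
I = V/|Z| = 1.055 A
V_R = I·|Z_R| = 1.055 × 140.0 = 147.6 V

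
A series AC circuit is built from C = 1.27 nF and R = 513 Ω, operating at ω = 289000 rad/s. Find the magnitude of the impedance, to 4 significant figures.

2772 Ω

X_C = 1/(ωC) = 2725 Ω
Z = 513.0 − j2725 Ω
|Z| = √(513.0² + 2725²) = 2772 Ω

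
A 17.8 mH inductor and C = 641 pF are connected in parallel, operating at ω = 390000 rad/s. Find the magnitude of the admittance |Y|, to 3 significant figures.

106 μS

X_L = ωL = 6940 Ω
X_C = 1/(ωC) = 4000 Ω
Parallel: admittances add. Y = 1/(jωL) + jωC
Y = (0 + j0.000106) S
|Y| = 0.000106 S → |Z| = 1/|Y| = 9440 Ω, ∠Z = −∠Y = -90.0°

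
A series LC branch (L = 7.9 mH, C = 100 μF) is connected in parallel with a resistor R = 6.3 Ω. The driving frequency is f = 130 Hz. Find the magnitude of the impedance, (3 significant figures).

4.26 Ω

ω = 2πf = 816.8 rad/s
X_L = ωL = 6.45 Ω
X_C = 1/(ωC) = 12.2 Ω
Branch 1: Z₁ = R = 6.30 Ω
Branch 2 (series LC): Z₂ = j(X_L − X_C) = −j5.79 Ω
Parallel: Z = Z₁Z₂/(Z₁+Z₂), |Z| = 4.26 Ω, ∠Z = -47.4°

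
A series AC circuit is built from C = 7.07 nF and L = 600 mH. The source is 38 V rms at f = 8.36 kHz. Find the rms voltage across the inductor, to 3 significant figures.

ω = 2πf = 52530 rad/s
X_L = ωL = 31500 Ω
X_C = 1/(ωC) = 2690 Ω
Net reactance X = X_L − X_C = 28800 Ω
Z = j28800 Ω
|Z| = √(0² + 28800²) = 28800 Ω
I = V/|Z| = 1.32 mA
V_L = I·|Z_L| = 0.00132 × 31500 = 41.5 V

41.5 V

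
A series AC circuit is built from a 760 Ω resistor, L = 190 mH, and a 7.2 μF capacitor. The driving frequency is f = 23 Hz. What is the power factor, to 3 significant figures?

ω = 2πf = 144.5 rad/s
X_L = ωL = 27.5 Ω
X_C = 1/(ωC) = 961 Ω
Net reactance X = X_L − X_C = -934 Ω
Z = 760 − j934 Ω
|Z| = √(760² + 934²) = 1200 Ω
∠Z = arctan(-934/760) = -50.9°
cos φ = cos(-50.9°) = 0.631

0.631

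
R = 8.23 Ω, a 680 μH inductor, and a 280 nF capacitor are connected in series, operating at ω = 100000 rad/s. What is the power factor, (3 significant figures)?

0.247

X_L = ωL = 68.0 Ω
X_C = 1/(ωC) = 35.7 Ω
Net reactance X = X_L − X_C = 32.3 Ω
Z = 8.23 + j32.3 Ω
|Z| = √(8.23² + 32.3²) = 33.3 Ω
∠Z = arctan(32.3/8.23) = 75.7°
cos φ = cos(75.7°) = 0.247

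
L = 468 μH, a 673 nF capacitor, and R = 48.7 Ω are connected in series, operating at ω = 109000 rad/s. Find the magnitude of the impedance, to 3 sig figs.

X_L = ωL = 51.0 Ω
X_C = 1/(ωC) = 13.6 Ω
Net reactance X = X_L − X_C = 37.4 Ω
Z = 48.7 + j37.4 Ω
|Z| = √(48.7² + 37.4²) = 61.4 Ω

61.4 Ω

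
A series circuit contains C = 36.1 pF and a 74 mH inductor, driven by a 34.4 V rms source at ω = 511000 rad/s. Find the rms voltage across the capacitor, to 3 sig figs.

114 V

X_L = ωL = 37800 Ω
X_C = 1/(ωC) = 54200 Ω
Net reactance X = X_L − X_C = -16400 Ω
Z = − j16400 Ω
|Z| = √(0² + 16400²) = 16400 Ω
I = V/|Z| = 2.10 mA
V_C = I·|Z_C| = 0.00210 × 54200 = 114 V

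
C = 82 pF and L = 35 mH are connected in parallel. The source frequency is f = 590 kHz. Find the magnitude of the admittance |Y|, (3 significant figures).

ω = 2πf = 3.707e+06 rad/s
X_L = ωL = 130000 Ω
X_C = 1/(ωC) = 3290 Ω
Parallel: admittances add. Y = 1/(jωL) + jωC
Y = (0 + j0.000296) S
|Y| = 0.000296 S → |Z| = 1/|Y| = 3380 Ω, ∠Z = −∠Y = -90.0°

296 μS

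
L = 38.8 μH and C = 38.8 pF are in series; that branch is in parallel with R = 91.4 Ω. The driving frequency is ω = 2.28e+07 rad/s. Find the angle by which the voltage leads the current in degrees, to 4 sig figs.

X_L = ωL = 884.6 Ω
X_C = 1/(ωC) = 1130 Ω
Branch 1: Z₁ = R = 91.40 Ω
Branch 2 (series LC): Z₂ = j(X_L − X_C) = −j245.8 Ω
Parallel: Z = Z₁Z₂/(Z₁+Z₂), |Z| = 85.67 Ω, ∠Z = -20.40°

-20.40°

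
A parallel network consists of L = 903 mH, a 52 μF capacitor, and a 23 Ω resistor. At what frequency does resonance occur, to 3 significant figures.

ω₀ = 1/√(LC) = 1/√(0.903 × 5.2e-05) = 145.9 rad/s
f₀ = ω₀/(2π) = 23.2 Hz

23.2 Hz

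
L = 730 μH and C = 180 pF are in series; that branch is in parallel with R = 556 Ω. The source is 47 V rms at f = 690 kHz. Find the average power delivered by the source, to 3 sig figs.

ω = 2πf = 4.335e+06 rad/s
X_L = ωL = 3160 Ω
X_C = 1/(ωC) = 1280 Ω
Branch 1: Z₁ = R = 556 Ω
Branch 2 (series LC): Z₂ = j(X_L − X_C) = j1880 Ω
Parallel: Z = Z₁Z₂/(Z₁+Z₂), |Z| = 533 Ω, ∠Z = 16.4°
I = V/|Z| = 88.1 mA
P = VI cos φ = 47 × 0.0881 × cos(16.4°) = 3.97 W

3.97 W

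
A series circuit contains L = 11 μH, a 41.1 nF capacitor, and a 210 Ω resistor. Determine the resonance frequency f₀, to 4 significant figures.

236.7 kHz

ω₀ = 1/√(LC) = 1/√(1.1e-05 × 4.11e-08) = 1.487e+06 rad/s
f₀ = ω₀/(2π) = 236.7 kHz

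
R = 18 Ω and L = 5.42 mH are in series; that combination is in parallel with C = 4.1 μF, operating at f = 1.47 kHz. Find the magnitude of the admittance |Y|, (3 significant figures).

ω = 2πf = 9236 rad/s
X_L = ωL = 50.1 Ω
X_C = 1/(ωC) = 26.4 Ω
Branch 1 (R+jX_L): Z₁ = 18.0 + j50.1 Ω, |Z₁| = 53.2 Ω
Branch 2 (−jX_C): Z₂ = −j26.4 Ω
Parallel: Z = Z₁Z₂/(Z₁+Z₂), |Z| = 47.3 Ω, ∠Z = -72.5°
|Y| = 1/|Z| = 21.2 mS

21.2 mS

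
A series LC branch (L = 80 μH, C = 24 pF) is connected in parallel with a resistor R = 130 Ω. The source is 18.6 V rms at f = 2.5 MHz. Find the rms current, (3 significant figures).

ω = 2πf = 1.571e+07 rad/s
X_L = ωL = 1260 Ω
X_C = 1/(ωC) = 2650 Ω
Branch 1: Z₁ = R = 130 Ω
Branch 2 (series LC): Z₂ = j(X_L − X_C) = −j1400 Ω
Parallel: Z = Z₁Z₂/(Z₁+Z₂), |Z| = 129 Ω, ∠Z = -5.32°
I = V/|Z| = 18.6/129 = 144 mA

144 mA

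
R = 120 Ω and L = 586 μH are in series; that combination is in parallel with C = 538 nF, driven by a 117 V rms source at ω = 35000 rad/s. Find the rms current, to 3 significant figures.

2.25 A

X_L = ωL = 20.5 Ω
X_C = 1/(ωC) = 53.1 Ω
Branch 1 (R+jX_L): Z₁ = 120 + j20.5 Ω, |Z₁| = 122 Ω
Branch 2 (−jX_C): Z₂ = −j53.1 Ω
Parallel: Z = Z₁Z₂/(Z₁+Z₂), |Z| = 52.0 Ω, ∠Z = -65.1°
I = V/|Z| = 117/52.0 = 2.25 A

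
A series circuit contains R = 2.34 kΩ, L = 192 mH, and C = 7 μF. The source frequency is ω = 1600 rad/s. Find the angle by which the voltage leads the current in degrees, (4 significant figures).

X_L = ωL = 307.2 Ω
X_C = 1/(ωC) = 89.29 Ω
Net reactance X = X_L − X_C = 217.9 Ω
Z = 2340 + j217.9 Ω
|Z| = √(2340² + 217.9²) = 2350 Ω
∠Z = arctan(217.9/2340) = 5.320°

5.320°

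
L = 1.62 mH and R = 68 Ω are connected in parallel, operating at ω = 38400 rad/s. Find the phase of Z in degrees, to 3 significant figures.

X_L = ωL = 62.2 Ω
Parallel: admittances add. Y = 1/R + 1/(jωL)
Y = (0.0147 − j0.0161) S
|Y| = 0.0218 S → |Z| = 1/|Y| = 45.9 Ω, ∠Z = −∠Y = 47.5°

47.5°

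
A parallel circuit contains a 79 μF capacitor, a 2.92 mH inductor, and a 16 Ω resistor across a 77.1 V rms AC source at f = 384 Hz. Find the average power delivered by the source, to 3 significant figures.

372 W

ω = 2πf = 2413 rad/s
X_L = ωL = 7.05 Ω
X_C = 1/(ωC) = 5.25 Ω
Parallel: admittances add. Y = 1/R + 1/(jωL) + jωC
Y = (0.0625 + j0.0487) S
|Y| = 0.0792 S → |Z| = 1/|Y| = 12.6 Ω, ∠Z = −∠Y = -37.9°
I = V/|Z| = 6.11 A
P = VI cos φ = 77.1 × 6.11 × cos(-37.9°) = 372 W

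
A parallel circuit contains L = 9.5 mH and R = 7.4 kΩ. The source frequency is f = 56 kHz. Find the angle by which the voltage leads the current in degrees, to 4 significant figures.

65.69°

ω = 2πf = 351900 rad/s
X_L = ωL = 3343 Ω
Parallel: admittances add. Y = 1/R + 1/(jωL)
Y = (0.0001351 − j0.0002992) S
|Y| = 0.0003283 S → |Z| = 1/|Y| = 3046 Ω, ∠Z = −∠Y = 65.69°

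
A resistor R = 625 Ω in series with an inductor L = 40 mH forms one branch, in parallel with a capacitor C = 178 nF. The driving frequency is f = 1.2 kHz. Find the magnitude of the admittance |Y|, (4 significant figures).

ω = 2πf = 7540 rad/s
X_L = ωL = 301.6 Ω
X_C = 1/(ωC) = 745.1 Ω
Branch 1 (R+jX_L): Z₁ = 625.0 + j301.6 Ω, |Z₁| = 694.0 Ω
Branch 2 (−jX_C): Z₂ = −j745.1 Ω
Parallel: Z = Z₁Z₂/(Z₁+Z₂), |Z| = 674.7 Ω, ∠Z = -28.88°
|Y| = 1/|Z| = 1.482 mS

1.482 mS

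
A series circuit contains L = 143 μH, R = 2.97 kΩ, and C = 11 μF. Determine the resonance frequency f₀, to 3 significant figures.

ω₀ = 1/√(LC) = 1/√(0.000143 × 1.1e-05) = 25210 rad/s
f₀ = ω₀/(2π) = 4.01 kHz

4.01 kHz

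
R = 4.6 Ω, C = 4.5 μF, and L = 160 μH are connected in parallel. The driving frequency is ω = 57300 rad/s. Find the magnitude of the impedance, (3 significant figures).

X_L = ωL = 9.17 Ω
X_C = 1/(ωC) = 3.88 Ω
Parallel: admittances add. Y = 1/R + 1/(jωL) + jωC
Y = (0.217 + j0.149) S
|Y| = 0.263 S → |Z| = 1/|Y| = 3.80 Ω, ∠Z = −∠Y = -34.4°

3.80 Ω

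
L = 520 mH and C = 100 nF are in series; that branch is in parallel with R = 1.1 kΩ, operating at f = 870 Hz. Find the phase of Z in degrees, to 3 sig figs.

ω = 2πf = 5466 rad/s
X_L = ωL = 2840 Ω
X_C = 1/(ωC) = 1830 Ω
Branch 1: Z₁ = R = 1100 Ω
Branch 2 (series LC): Z₂ = j(X_L − X_C) = j1010 Ω
Parallel: Z = Z₁Z₂/(Z₁+Z₂), |Z| = 745 Ω, ∠Z = 47.4°

47.4°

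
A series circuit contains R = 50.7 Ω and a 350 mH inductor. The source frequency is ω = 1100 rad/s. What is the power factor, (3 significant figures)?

0.131

X_L = ωL = 385 Ω
Z = 50.7 + j385 Ω
|Z| = √(50.7² + 385²) = 388 Ω
∠Z = arctan(385/50.7) = 82.5°
cos φ = cos(82.5°) = 0.131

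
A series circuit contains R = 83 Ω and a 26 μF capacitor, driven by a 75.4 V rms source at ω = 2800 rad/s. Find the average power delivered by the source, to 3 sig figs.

66.7 W

X_C = 1/(ωC) = 13.7 Ω
Z = 83.0 − j13.7 Ω
|Z| = √(83.0² + 13.7²) = 84.1 Ω
∠Z = arctan(-13.7/83.0) = -9.40°
I = V/|Z| = 896 mA
P = VI cos φ = 75.4 × 0.896 × cos(-9.40°) = 66.7 W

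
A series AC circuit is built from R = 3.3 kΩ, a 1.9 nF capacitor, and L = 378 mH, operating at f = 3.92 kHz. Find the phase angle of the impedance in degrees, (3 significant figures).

-74.7°

ω = 2πf = 24630 rad/s
X_L = ωL = 9310 Ω
X_C = 1/(ωC) = 21400 Ω
Net reactance X = X_L − X_C = -12100 Ω
Z = 3300 − j12100 Ω
|Z| = √(3300² + 12100²) = 12500 Ω
∠Z = arctan(-12100/3300) = -74.7°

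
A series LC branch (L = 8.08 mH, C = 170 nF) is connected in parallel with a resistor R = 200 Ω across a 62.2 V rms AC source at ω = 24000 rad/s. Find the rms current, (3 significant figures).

X_L = ωL = 194 Ω
X_C = 1/(ωC) = 245 Ω
Branch 1: Z₁ = R = 200 Ω
Branch 2 (series LC): Z₂ = j(X_L − X_C) = −j51.2 Ω
Parallel: Z = Z₁Z₂/(Z₁+Z₂), |Z| = 49.6 Ω, ∠Z = -75.6°
I = V/|Z| = 62.2/49.6 = 1.25 A

1.25 A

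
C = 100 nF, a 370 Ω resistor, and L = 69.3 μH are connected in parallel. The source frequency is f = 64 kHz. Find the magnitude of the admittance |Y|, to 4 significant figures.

ω = 2πf = 402100 rad/s
X_L = ωL = 27.87 Ω
X_C = 1/(ωC) = 24.87 Ω
Parallel: admittances add. Y = 1/R + 1/(jωL) + jωC
Y = (0.002703 + j0.004328) S
|Y| = 0.005102 S → |Z| = 1/|Y| = 196.0 Ω, ∠Z = −∠Y = -58.02°

5.102 mS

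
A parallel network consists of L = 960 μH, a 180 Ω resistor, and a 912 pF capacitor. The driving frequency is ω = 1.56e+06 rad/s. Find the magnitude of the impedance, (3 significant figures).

178 Ω

X_L = ωL = 1500 Ω
X_C = 1/(ωC) = 703 Ω
Parallel: admittances add. Y = 1/R + 1/(jωL) + jωC
Y = (0.00556 + j0.000755) S
|Y| = 0.00561 S → |Z| = 1/|Y| = 178 Ω, ∠Z = −∠Y = -7.74°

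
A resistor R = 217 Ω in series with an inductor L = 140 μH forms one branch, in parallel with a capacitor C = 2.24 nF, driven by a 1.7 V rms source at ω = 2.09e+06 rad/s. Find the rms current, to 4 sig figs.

5.045 mA

X_L = ωL = 292.6 Ω
X_C = 1/(ωC) = 213.6 Ω
Branch 1 (R+jX_L): Z₁ = 217.0 + j292.6 Ω, |Z₁| = 364.3 Ω
Branch 2 (−jX_C): Z₂ = −j213.6 Ω
Parallel: Z = Z₁Z₂/(Z₁+Z₂), |Z| = 336.9 Ω, ∠Z = -56.57°
I = V/|Z| = 1.7/336.9 = 5.045 mA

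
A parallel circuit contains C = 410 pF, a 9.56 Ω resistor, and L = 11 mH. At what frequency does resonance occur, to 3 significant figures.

74.9 kHz

ω₀ = 1/√(LC) = 1/√(0.011 × 4.1e-10) = 470900 rad/s
f₀ = ω₀/(2π) = 74.9 kHz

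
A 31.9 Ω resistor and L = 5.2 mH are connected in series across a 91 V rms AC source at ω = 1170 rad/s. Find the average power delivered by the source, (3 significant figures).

X_L = ωL = 6.08 Ω
Z = 31.9 + j6.08 Ω
|Z| = √(31.9² + 6.08²) = 32.5 Ω
∠Z = arctan(6.08/31.9) = 10.8°
I = V/|Z| = 2.80 A
P = VI cos φ = 91 × 2.80 × cos(10.8°) = 250 W

250 W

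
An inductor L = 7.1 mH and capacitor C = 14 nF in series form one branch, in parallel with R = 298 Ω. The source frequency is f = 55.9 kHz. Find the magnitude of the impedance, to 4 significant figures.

295.5 Ω

ω = 2πf = 351200 rad/s
X_L = ωL = 2494 Ω
X_C = 1/(ωC) = 203.4 Ω
Branch 1: Z₁ = R = 298.0 Ω
Branch 2 (series LC): Z₂ = j(X_L − X_C) = j2290 Ω
Parallel: Z = Z₁Z₂/(Z₁+Z₂), |Z| = 295.5 Ω, ∠Z = 7.413°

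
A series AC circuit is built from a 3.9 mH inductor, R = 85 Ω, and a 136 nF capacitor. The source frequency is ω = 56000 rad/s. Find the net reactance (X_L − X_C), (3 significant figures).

87.1 Ω

X_L = ωL = 218 Ω
X_C = 1/(ωC) = 131 Ω
X = 218 − 131 = 87.1 Ω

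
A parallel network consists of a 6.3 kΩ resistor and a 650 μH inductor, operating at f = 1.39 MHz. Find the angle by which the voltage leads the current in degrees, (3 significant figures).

ω = 2πf = 8.734e+06 rad/s
X_L = ωL = 5680 Ω
Parallel: admittances add. Y = 1/R + 1/(jωL)
Y = (0.000159 − j0.000176) S
|Y| = 0.000237 S → |Z| = 1/|Y| = 4220 Ω, ∠Z = −∠Y = 48.0°

48.0°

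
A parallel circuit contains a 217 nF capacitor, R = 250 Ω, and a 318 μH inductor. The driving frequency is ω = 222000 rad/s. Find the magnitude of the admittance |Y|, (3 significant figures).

34.2 mS

X_L = ωL = 70.6 Ω
X_C = 1/(ωC) = 20.8 Ω
Parallel: admittances add. Y = 1/R + 1/(jωL) + jωC
Y = (0.00400 + j0.0340) S
|Y| = 0.0342 S → |Z| = 1/|Y| = 29.2 Ω, ∠Z = −∠Y = -83.3°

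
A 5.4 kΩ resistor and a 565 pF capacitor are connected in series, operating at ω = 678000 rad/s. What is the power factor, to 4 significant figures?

0.9003

X_C = 1/(ωC) = 2610 Ω
Z = 5400 − j2610 Ω
|Z| = √(5400² + 2610²) = 5998 Ω
∠Z = arctan(-2610/5400) = -25.80°
cos φ = cos(-25.80°) = 0.9003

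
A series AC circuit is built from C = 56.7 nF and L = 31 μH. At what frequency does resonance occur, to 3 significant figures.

120 kHz

ω₀ = 1/√(LC) = 1/√(3.1e-05 × 5.67e-08) = 754300 rad/s
f₀ = ω₀/(2π) = 120 kHz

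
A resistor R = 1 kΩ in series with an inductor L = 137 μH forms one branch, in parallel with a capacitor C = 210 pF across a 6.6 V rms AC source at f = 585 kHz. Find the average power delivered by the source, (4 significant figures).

34.75 mW

ω = 2πf = 3.676e+06 rad/s
X_L = ωL = 503.6 Ω
X_C = 1/(ωC) = 1296 Ω
Branch 1 (R+jX_L): Z₁ = 1000 + j503.6 Ω, |Z₁| = 1120 Ω
Branch 2 (−jX_C): Z₂ = −j1296 Ω
Parallel: Z = Z₁Z₂/(Z₁+Z₂), |Z| = 1137 Ω, ∠Z = -24.89°
I = V/|Z| = 5.804 mA
P = VI cos φ = 6.6 × 0.005804 × cos(-24.89°) = 34.75 mW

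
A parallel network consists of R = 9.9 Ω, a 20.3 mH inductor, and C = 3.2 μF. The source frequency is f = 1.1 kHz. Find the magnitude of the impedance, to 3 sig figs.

9.79 Ω

ω = 2πf = 6912 rad/s
X_L = ωL = 140 Ω
X_C = 1/(ωC) = 45.2 Ω
Parallel: admittances add. Y = 1/R + 1/(jωL) + jωC
Y = (0.101 + j0.0150) S
|Y| = 0.102 S → |Z| = 1/|Y| = 9.79 Ω, ∠Z = −∠Y = -8.44°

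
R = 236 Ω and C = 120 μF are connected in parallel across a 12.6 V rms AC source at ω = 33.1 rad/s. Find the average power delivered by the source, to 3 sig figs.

X_C = 1/(ωC) = 252 Ω
Parallel: admittances add. Y = 1/R + jωC
Y = (0.00424 + j0.00397) S
|Y| = 0.00581 S → |Z| = 1/|Y| = 172 Ω, ∠Z = −∠Y = -43.1°
I = V/|Z| = 73.2 mA
P = VI cos φ = 12.6 × 0.0732 × cos(-43.1°) = 673 mW

673 mW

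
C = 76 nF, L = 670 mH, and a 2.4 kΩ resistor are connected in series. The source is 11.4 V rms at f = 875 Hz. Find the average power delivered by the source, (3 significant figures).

42.0 mW

ω = 2πf = 5498 rad/s
X_L = ωL = 3680 Ω
X_C = 1/(ωC) = 2390 Ω
Net reactance X = X_L − X_C = 1290 Ω
Z = 2400 + j1290 Ω
|Z| = √(2400² + 1290²) = 2720 Ω
∠Z = arctan(1290/2400) = 28.3°
I = V/|Z| = 4.18 mA
P = VI cos φ = 11.4 × 0.00418 × cos(28.3°) = 42.0 mW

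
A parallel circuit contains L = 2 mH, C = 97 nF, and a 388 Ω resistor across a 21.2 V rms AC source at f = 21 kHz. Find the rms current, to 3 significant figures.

199 mA

ω = 2πf = 131900 rad/s
X_L = ωL = 264 Ω
X_C = 1/(ωC) = 78.1 Ω
Parallel: admittances add. Y = 1/R + 1/(jωL) + jωC
Y = (0.00258 + j0.00901) S
|Y| = 0.00937 S → |Z| = 1/|Y| = 107 Ω, ∠Z = −∠Y = -74.0°
I = V/|Z| = 21.2/107 = 199 mA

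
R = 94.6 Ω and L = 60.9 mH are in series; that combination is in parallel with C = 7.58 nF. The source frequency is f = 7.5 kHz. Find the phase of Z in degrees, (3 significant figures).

-38.5°

ω = 2πf = 47120 rad/s
X_L = ωL = 2870 Ω
X_C = 1/(ωC) = 2800 Ω
Branch 1 (R+jX_L): Z₁ = 94.6 + j2870 Ω, |Z₁| = 2870 Ω
Branch 2 (−jX_C): Z₂ = −j2800 Ω
Parallel: Z = Z₁Z₂/(Z₁+Z₂), |Z| = 68200 Ω, ∠Z = -38.5°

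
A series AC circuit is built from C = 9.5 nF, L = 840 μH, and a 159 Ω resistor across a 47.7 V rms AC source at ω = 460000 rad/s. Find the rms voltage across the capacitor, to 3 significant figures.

X_L = ωL = 386 Ω
X_C = 1/(ωC) = 229 Ω
Net reactance X = X_L − X_C = 158 Ω
Z = 159 + j158 Ω
|Z| = √(159² + 158²) = 224 Ω
I = V/|Z| = 213 mA
V_C = I·|Z_C| = 0.213 × 229 = 48.8 V

48.8 V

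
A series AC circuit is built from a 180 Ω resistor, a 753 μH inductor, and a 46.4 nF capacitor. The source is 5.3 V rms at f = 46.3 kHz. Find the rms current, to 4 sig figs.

ω = 2πf = 290900 rad/s
X_L = ωL = 219.1 Ω
X_C = 1/(ωC) = 74.08 Ω
Net reactance X = X_L − X_C = 145.0 Ω
Z = 180.0 + j145.0 Ω
|Z| = √(180.0² + 145.0²) = 231.1 Ω
I = V/|Z| = 5.3/231.1 = 22.93 mA

22.93 mA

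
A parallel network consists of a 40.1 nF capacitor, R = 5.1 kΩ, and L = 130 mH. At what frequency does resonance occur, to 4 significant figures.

ω₀ = 1/√(LC) = 1/√(0.13 × 4.01e-08) = 13850 rad/s
f₀ = ω₀/(2π) = 2.204 kHz

2.204 kHz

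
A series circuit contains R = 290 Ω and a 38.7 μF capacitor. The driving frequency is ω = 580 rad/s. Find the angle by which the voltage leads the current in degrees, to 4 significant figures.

-8.734°

X_C = 1/(ωC) = 44.55 Ω
Z = 290.0 − j44.55 Ω
|Z| = √(290.0² + 44.55²) = 293.4 Ω
∠Z = arctan(-44.55/290.0) = -8.734°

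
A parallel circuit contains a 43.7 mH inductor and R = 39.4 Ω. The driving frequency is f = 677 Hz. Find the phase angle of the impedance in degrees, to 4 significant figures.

11.97°

ω = 2πf = 4254 rad/s
X_L = ωL = 185.9 Ω
Parallel: admittances add. Y = 1/R + 1/(jωL)
Y = (0.02538 − j0.005380) S
|Y| = 0.02594 S → |Z| = 1/|Y| = 38.54 Ω, ∠Z = −∠Y = 11.97°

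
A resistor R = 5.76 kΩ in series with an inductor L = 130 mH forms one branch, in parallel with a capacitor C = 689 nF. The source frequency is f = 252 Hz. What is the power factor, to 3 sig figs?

0.158

ω = 2πf = 1583 rad/s
X_L = ωL = 206 Ω
X_C = 1/(ωC) = 917 Ω
Branch 1 (R+jX_L): Z₁ = 5760 + j206 Ω, |Z₁| = 5760 Ω
Branch 2 (−jX_C): Z₂ = −j917 Ω
Parallel: Z = Z₁Z₂/(Z₁+Z₂), |Z| = 910 Ω, ∠Z = -80.9°
cos φ = cos(-80.9°) = 0.158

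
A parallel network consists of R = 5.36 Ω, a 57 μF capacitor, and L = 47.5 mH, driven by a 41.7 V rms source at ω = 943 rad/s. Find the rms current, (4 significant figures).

7.889 A

X_L = ωL = 44.79 Ω
X_C = 1/(ωC) = 18.60 Ω
Parallel: admittances add. Y = 1/R + 1/(jωL) + jωC
Y = (0.1866 + j0.03143) S
|Y| = 0.1892 S → |Z| = 1/|Y| = 5.286 Ω, ∠Z = −∠Y = -9.561°
I = V/|Z| = 41.7/5.286 = 7.889 A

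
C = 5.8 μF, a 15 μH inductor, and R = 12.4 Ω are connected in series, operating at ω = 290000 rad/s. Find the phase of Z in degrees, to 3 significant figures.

16.8°

X_L = ωL = 4.35 Ω
X_C = 1/(ωC) = 0.595 Ω
Net reactance X = X_L − X_C = 3.76 Ω
Z = 12.4 + j3.76 Ω
|Z| = √(12.4² + 3.76²) = 13.0 Ω
∠Z = arctan(3.76/12.4) = 16.8°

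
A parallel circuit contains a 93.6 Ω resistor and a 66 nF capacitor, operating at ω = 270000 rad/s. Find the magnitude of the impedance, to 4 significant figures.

48.13 Ω

X_C = 1/(ωC) = 56.12 Ω
Parallel: admittances add. Y = 1/R + jωC
Y = (0.01068 + j0.01782) S
|Y| = 0.02078 S → |Z| = 1/|Y| = 48.13 Ω, ∠Z = −∠Y = -59.06°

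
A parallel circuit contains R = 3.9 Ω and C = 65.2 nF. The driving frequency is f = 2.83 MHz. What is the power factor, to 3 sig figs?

0.216

ω = 2πf = 1.778e+07 rad/s
X_C = 1/(ωC) = 0.863 Ω
Parallel: admittances add. Y = 1/R + jωC
Y = (0.256 + j1.16) S
|Y| = 1.19 S → |Z| = 1/|Y| = 0.842 Ω, ∠Z = −∠Y = -77.5°
cos φ = cos(-77.5°) = 0.216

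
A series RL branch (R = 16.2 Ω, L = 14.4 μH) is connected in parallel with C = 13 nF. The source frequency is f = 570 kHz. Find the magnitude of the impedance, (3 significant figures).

34.0 Ω

ω = 2πf = 3.581e+06 rad/s
X_L = ωL = 51.6 Ω
X_C = 1/(ωC) = 21.5 Ω
Branch 1 (R+jX_L): Z₁ = 16.2 + j51.6 Ω, |Z₁| = 54.1 Ω
Branch 2 (−jX_C): Z₂ = −j21.5 Ω
Parallel: Z = Z₁Z₂/(Z₁+Z₂), |Z| = 34.0 Ω, ∠Z = -79.1°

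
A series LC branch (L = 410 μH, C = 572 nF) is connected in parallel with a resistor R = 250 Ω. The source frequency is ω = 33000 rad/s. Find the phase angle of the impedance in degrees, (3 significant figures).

X_L = ωL = 13.5 Ω
X_C = 1/(ωC) = 53.0 Ω
Branch 1: Z₁ = R = 250 Ω
Branch 2 (series LC): Z₂ = j(X_L − X_C) = −j39.4 Ω
Parallel: Z = Z₁Z₂/(Z₁+Z₂), |Z| = 39.0 Ω, ∠Z = -81.0°

-81.0°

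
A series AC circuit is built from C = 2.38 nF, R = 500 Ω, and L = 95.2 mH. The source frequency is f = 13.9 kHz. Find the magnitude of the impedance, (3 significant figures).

ω = 2πf = 87340 rad/s
X_L = ωL = 8310 Ω
X_C = 1/(ωC) = 4810 Ω
Net reactance X = X_L − X_C = 3500 Ω
Z = 500 + j3500 Ω
|Z| = √(500² + 3500²) = 3540 Ω

3540 Ω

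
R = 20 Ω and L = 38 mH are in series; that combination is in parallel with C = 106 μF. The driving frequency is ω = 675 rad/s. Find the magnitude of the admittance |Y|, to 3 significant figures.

50.9 mS

X_L = ωL = 25.6 Ω
X_C = 1/(ωC) = 14.0 Ω
Branch 1 (R+jX_L): Z₁ = 20.0 + j25.6 Ω, |Z₁| = 32.5 Ω
Branch 2 (−jX_C): Z₂ = −j14.0 Ω
Parallel: Z = Z₁Z₂/(Z₁+Z₂), |Z| = 19.6 Ω, ∠Z = -68.2°
|Y| = 1/|Z| = 50.9 mS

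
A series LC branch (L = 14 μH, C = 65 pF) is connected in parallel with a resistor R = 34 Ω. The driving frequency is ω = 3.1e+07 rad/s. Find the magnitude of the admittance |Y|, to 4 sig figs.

X_L = ωL = 434.0 Ω
X_C = 1/(ωC) = 496.3 Ω
Branch 1: Z₁ = R = 34.00 Ω
Branch 2 (series LC): Z₂ = j(X_L − X_C) = −j62.28 Ω
Parallel: Z = Z₁Z₂/(Z₁+Z₂), |Z| = 29.84 Ω, ∠Z = -28.63°
|Y| = 1/|Z| = 33.51 mS

33.51 mS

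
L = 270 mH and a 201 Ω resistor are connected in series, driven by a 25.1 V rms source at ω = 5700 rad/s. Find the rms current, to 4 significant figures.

16.17 mA

X_L = ωL = 1539 Ω
Z = 201.0 + j1539 Ω
|Z| = √(201.0² + 1539²) = 1552 Ω
I = V/|Z| = 25.1/1552 = 16.17 mA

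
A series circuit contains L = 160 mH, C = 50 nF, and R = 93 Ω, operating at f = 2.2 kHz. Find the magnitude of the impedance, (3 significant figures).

770 Ω

ω = 2πf = 13820 rad/s
X_L = ωL = 2210 Ω
X_C = 1/(ωC) = 1450 Ω
Net reactance X = X_L − X_C = 765 Ω
Z = 93.0 + j765 Ω
|Z| = √(93.0² + 765²) = 770 Ω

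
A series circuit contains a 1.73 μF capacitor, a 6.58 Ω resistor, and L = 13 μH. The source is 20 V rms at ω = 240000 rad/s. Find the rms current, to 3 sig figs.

X_L = ωL = 3.12 Ω
X_C = 1/(ωC) = 2.41 Ω
Net reactance X = X_L − X_C = 0.712 Ω
Z = 6.58 + j0.712 Ω
|Z| = √(6.58² + 0.712²) = 6.62 Ω
I = V/|Z| = 20/6.62 = 3.02 A

3.02 A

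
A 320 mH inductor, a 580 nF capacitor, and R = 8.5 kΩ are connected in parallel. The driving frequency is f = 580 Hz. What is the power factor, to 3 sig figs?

ω = 2πf = 3644 rad/s
X_L = ωL = 1170 Ω
X_C = 1/(ωC) = 473 Ω
Parallel: admittances add. Y = 1/R + 1/(jωL) + jωC
Y = (0.000118 + j0.00126) S
|Y| = 0.00126 S → |Z| = 1/|Y| = 793 Ω, ∠Z = −∠Y = -84.6°
cos φ = cos(-84.6°) = 0.0932

0.0932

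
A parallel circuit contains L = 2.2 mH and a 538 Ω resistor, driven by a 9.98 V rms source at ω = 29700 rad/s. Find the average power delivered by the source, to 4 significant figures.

185.1 mW

X_L = ωL = 65.34 Ω
Parallel: admittances add. Y = 1/R + 1/(jωL)
Y = (0.001859 − j0.01530) S
|Y| = 0.01542 S → |Z| = 1/|Y| = 64.86 Ω, ∠Z = −∠Y = 83.08°
I = V/|Z| = 153.9 mA
P = VI cos φ = 9.98 × 0.1539 × cos(83.08°) = 185.1 mW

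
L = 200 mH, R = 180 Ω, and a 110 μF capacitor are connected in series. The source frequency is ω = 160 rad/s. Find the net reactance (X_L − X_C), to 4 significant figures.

-24.82 Ω

X_L = ωL = 32.00 Ω
X_C = 1/(ωC) = 56.82 Ω
X = 32.00 − 56.82 = -24.82 Ω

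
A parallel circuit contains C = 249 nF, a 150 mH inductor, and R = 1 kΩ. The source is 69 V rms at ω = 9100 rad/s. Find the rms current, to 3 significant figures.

X_L = ωL = 1360 Ω
X_C = 1/(ωC) = 441 Ω
Parallel: admittances add. Y = 1/R + 1/(jωL) + jωC
Y = (0.00100 + j0.00153) S
|Y| = 0.00183 S → |Z| = 1/|Y| = 546 Ω, ∠Z = −∠Y = -56.9°
I = V/|Z| = 69/546 = 126 mA

126 mA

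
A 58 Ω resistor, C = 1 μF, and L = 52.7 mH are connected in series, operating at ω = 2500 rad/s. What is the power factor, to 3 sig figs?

0.211

X_L = ωL = 132 Ω
X_C = 1/(ωC) = 400 Ω
Net reactance X = X_L − X_C = -268 Ω
Z = 58.0 − j268 Ω
|Z| = √(58.0² + 268²) = 274 Ω
∠Z = arctan(-268/58.0) = -77.8°
cos φ = cos(-77.8°) = 0.211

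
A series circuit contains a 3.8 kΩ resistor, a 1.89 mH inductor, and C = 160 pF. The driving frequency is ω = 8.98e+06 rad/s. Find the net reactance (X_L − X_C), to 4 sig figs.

X_L = ωL = 16970 Ω
X_C = 1/(ωC) = 696.0 Ω
X = 16970 − 696.0 = 16280 Ω

16280 Ω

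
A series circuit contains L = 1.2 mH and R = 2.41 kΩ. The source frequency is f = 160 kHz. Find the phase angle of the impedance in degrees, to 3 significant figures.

ω = 2πf = 1.005e+06 rad/s
X_L = ωL = 1210 Ω
Z = 2410 + j1210 Ω
|Z| = √(2410² + 1210²) = 2700 Ω
∠Z = arctan(1210/2410) = 26.6°

26.6°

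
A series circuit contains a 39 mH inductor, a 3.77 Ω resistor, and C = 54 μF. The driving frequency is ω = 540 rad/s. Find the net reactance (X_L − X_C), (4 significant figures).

X_L = ωL = 21.06 Ω
X_C = 1/(ωC) = 34.29 Ω
X = 21.06 − 34.29 = -13.23 Ω

-13.23 Ω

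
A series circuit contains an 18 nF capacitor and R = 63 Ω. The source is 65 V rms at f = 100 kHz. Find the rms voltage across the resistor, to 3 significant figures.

ω = 2πf = 628300 rad/s
X_C = 1/(ωC) = 88.4 Ω
Z = 63.0 − j88.4 Ω
|Z| = √(63.0² + 88.4²) = 109 Ω
I = V/|Z| = 599 mA
V_R = I·|Z_R| = 0.599 × 63.0 = 37.7 V

37.7 V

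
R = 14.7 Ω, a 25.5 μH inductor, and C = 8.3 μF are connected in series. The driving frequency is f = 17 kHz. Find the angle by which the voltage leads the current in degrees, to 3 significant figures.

ω = 2πf = 106800 rad/s
X_L = ωL = 2.72 Ω
X_C = 1/(ωC) = 1.13 Ω
Net reactance X = X_L − X_C = 1.60 Ω
Z = 14.7 + j1.60 Ω
|Z| = √(14.7² + 1.60²) = 14.8 Ω
∠Z = arctan(1.60/14.7) = 6.20°

6.20°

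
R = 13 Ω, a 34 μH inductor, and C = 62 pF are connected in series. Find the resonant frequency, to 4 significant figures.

3.466 MHz

ω₀ = 1/√(LC) = 1/√(3.4e-05 × 6.2e-11) = 2.178e+07 rad/s
f₀ = ω₀/(2π) = 3.466 MHz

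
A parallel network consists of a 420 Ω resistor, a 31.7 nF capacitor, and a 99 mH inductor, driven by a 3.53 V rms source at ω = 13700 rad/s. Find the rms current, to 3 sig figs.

X_L = ωL = 1360 Ω
X_C = 1/(ωC) = 2300 Ω
Parallel: admittances add. Y = 1/R + 1/(jωL) + jωC
Y = (0.00238 − j0.000303) S
|Y| = 0.00240 S → |Z| = 1/|Y| = 417 Ω, ∠Z = −∠Y = 7.25°
I = V/|Z| = 3.53/417 = 8.47 mA

8.47 mA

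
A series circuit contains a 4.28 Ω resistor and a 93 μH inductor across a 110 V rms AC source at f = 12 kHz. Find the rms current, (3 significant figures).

ω = 2πf = 75400 rad/s
X_L = ωL = 7.01 Ω
Z = 4.28 + j7.01 Ω
|Z| = √(4.28² + 7.01²) = 8.22 Ω
I = V/|Z| = 110/8.22 = 13.4 A

13.4 A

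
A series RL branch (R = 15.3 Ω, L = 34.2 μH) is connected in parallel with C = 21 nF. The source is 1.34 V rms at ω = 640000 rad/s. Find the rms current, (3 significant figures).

36.9 mA

X_L = ωL = 21.9 Ω
X_C = 1/(ωC) = 74.4 Ω
Branch 1 (R+jX_L): Z₁ = 15.3 + j21.9 Ω, |Z₁| = 26.7 Ω
Branch 2 (−jX_C): Z₂ = −j74.4 Ω
Parallel: Z = Z₁Z₂/(Z₁+Z₂), |Z| = 36.3 Ω, ∠Z = 38.8°
I = V/|Z| = 1.34/36.3 = 36.9 mA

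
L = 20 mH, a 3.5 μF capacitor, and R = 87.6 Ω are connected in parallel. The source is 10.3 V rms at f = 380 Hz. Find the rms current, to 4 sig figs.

ω = 2πf = 2388 rad/s
X_L = ωL = 47.75 Ω
X_C = 1/(ωC) = 119.7 Ω
Parallel: admittances add. Y = 1/R + 1/(jωL) + jωC
Y = (0.01142 − j0.01258) S
|Y| = 0.01699 S → |Z| = 1/|Y| = 58.85 Ω, ∠Z = −∠Y = 47.79°
I = V/|Z| = 10.3/58.85 = 175.0 mA

175.0 mA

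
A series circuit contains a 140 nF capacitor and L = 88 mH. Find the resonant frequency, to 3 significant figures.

ω₀ = 1/√(LC) = 1/√(0.088 × 1.4e-07) = 9009 rad/s
f₀ = ω₀/(2π) = 1.43 kHz

1.43 kHz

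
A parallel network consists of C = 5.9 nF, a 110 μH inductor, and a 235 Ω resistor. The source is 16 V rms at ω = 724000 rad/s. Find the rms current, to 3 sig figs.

X_L = ωL = 79.6 Ω
X_C = 1/(ωC) = 234 Ω
Parallel: admittances add. Y = 1/R + 1/(jωL) + jωC
Y = (0.00426 − j0.00828) S
|Y| = 0.00931 S → |Z| = 1/|Y| = 107 Ω, ∠Z = −∠Y = 62.8°
I = V/|Z| = 16/107 = 149 mA

149 mA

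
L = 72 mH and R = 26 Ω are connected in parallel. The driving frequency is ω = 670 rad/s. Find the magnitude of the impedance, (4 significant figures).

X_L = ωL = 48.24 Ω
Parallel: admittances add. Y = 1/R + 1/(jωL)
Y = (0.03846 − j0.02073) S
|Y| = 0.04369 S → |Z| = 1/|Y| = 22.89 Ω, ∠Z = −∠Y = 28.32°

22.89 Ω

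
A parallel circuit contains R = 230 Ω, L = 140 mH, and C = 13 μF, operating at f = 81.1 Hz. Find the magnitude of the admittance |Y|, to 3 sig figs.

ω = 2πf = 509.6 rad/s
X_L = ωL = 71.3 Ω
X_C = 1/(ωC) = 151 Ω
Parallel: admittances add. Y = 1/R + 1/(jωL) + jωC
Y = (0.00435 − j0.00739) S
|Y| = 0.00858 S → |Z| = 1/|Y| = 117 Ω, ∠Z = −∠Y = 59.5°

8.58 mS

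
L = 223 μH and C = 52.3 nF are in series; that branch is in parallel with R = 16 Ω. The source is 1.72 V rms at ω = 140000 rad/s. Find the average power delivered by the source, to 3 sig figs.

185 mW

X_L = ωL = 31.2 Ω
X_C = 1/(ωC) = 137 Ω
Branch 1: Z₁ = R = 16.0 Ω
Branch 2 (series LC): Z₂ = j(X_L − X_C) = −j105 Ω
Parallel: Z = Z₁Z₂/(Z₁+Z₂), |Z| = 15.8 Ω, ∠Z = -8.64°
I = V/|Z| = 109 mA
P = VI cos φ = 1.72 × 0.109 × cos(-8.64°) = 185 mW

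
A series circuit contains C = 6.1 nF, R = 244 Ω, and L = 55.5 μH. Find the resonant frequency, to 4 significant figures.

273.5 kHz

ω₀ = 1/√(LC) = 1/√(5.55e-05 × 6.1e-09) = 1.719e+06 rad/s
f₀ = ω₀/(2π) = 273.5 kHz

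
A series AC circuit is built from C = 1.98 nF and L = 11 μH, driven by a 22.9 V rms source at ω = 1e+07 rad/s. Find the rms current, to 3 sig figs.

X_L = ωL = 110 Ω
X_C = 1/(ωC) = 50.5 Ω
Net reactance X = X_L − X_C = 59.5 Ω
Z = j59.5 Ω
|Z| = √(0² + 59.5²) = 59.5 Ω
I = V/|Z| = 22.9/59.5 = 385 mA

385 mA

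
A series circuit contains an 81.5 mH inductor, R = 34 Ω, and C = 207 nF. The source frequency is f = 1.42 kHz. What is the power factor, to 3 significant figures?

0.180

ω = 2πf = 8922 rad/s
X_L = ωL = 727 Ω
X_C = 1/(ωC) = 541 Ω
Net reactance X = X_L − X_C = 186 Ω
Z = 34.0 + j186 Ω
|Z| = √(34.0² + 186²) = 189 Ω
∠Z = arctan(186/34.0) = 79.6°
cos φ = cos(79.6°) = 0.180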